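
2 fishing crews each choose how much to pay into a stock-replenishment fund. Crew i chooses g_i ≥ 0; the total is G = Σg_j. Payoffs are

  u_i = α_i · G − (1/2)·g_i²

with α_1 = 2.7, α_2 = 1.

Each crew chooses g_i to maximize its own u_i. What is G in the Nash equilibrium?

3.7

Crew i's FOC: ∂u_i/∂g_i = α_i − g_i = 0, so g_i* = α_i.
NE contributions = (2.7, 1); G = 3.7.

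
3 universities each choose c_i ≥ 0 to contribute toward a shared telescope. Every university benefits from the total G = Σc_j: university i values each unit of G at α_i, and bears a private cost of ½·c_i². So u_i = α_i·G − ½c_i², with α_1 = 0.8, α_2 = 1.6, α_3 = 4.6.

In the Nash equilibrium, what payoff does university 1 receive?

5.28

University i's FOC: ∂u_i/∂c_i = α_i − c_i = 0, so c_i* = α_i.
NE contributions = (0.8, 1.6, 4.6); G = 7.
u_1 = α_1·G − ½·(c_1)² = 0.8·7 − ½·0.8² = 5.28.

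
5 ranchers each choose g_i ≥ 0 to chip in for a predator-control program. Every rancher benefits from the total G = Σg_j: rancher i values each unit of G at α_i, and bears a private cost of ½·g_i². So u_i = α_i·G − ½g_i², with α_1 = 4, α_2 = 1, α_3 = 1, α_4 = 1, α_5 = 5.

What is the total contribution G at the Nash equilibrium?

12

Rancher i's FOC: ∂u_i/∂g_i = α_i − g_i = 0, so g_i* = α_i.
NE contributions = (4, 1, 1, 1, 5); G = 12.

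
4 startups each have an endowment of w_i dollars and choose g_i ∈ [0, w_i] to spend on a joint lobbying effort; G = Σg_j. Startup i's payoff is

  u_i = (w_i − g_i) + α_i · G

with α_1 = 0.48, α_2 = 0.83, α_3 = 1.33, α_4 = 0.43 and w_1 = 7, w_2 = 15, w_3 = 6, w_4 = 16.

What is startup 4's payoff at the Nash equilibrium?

∂u_i/∂g_i = α_i − 1, so startup i contributes w_i if α_i > 1, else 0.
α_i > 1 for i ∈ {3}; NE contributions (0, 0, 6, 0), G = 6.
u_4 = (16 − 0) + 0.43·6 = 18.58.

18.58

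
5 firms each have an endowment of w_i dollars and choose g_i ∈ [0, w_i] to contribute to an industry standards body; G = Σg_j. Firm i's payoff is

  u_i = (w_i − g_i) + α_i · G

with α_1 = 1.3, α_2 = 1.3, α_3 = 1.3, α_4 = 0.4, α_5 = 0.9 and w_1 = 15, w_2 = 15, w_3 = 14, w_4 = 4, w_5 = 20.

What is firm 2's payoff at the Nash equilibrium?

57.2

∂u_i/∂g_i = α_i − 1, so firm i contributes w_i if α_i > 1, else 0.
α_i > 1 for i ∈ {1, 2, 3}; NE contributions (15, 15, 14, 0, 0), G = 44.
u_2 = (15 − 15) + 1.3·44 = 57.2.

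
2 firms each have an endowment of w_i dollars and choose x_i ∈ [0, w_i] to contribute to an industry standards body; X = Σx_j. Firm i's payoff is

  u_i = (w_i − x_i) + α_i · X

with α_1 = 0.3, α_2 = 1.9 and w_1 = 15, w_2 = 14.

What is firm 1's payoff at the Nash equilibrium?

∂u_i/∂x_i = α_i − 1, so firm i contributes w_i if α_i > 1, else 0.
α_i > 1 for i ∈ {2}; NE contributions (0, 14), X = 14.
u_1 = (15 − 0) + 0.3·14 = 19.2.

19.2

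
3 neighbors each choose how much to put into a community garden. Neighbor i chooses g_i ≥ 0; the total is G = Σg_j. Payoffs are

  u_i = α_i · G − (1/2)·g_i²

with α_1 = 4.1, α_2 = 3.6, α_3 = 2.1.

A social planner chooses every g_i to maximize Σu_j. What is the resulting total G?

29.4

Planner FOC: ∂(Σu_j)/∂g_i = (Σα_j) − g_i = 0, so g_i^SO = Σα_j = 9.8 for every i; G^SO = 29.4.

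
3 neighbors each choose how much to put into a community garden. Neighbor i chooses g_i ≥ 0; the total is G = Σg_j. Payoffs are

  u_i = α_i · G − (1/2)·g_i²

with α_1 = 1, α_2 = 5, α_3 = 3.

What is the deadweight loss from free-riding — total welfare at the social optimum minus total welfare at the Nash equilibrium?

Neighbor i's FOC: ∂u_i/∂g_i = α_i − g_i = 0, so g_i* = α_i.
NE contributions = (1, 5, 3); G = 9.
W^NE = (Σα)·G − ½Σα_i² = 9² − ½·35 = 63.5.
Planner sets g_i = Σα_j = 9 for every i, so G^SO = 3·9 = 27.
W^SO = (Σα)·G^SO − ½·3·(Σα)² = (3/2)·9² = 121.5.
Deadweight loss = W^SO − W^NE = 58.

58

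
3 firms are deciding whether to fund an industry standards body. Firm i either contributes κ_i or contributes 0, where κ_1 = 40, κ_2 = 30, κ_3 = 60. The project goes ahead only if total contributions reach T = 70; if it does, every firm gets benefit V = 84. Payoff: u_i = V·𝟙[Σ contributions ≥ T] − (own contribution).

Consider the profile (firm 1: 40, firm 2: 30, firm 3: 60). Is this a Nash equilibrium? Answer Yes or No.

Total = 130 ≥ 70: provided.
Firm 1 (pledges 40, payoff 44): dropping to 0 → total 90, payoff 84. Profitable deviation.

No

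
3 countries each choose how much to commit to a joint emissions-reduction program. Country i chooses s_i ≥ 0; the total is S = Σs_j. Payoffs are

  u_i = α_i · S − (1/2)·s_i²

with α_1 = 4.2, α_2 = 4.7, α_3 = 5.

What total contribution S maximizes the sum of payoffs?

Planner FOC: ∂(Σu_j)/∂s_i = (Σα_j) − s_i = 0, so s_i^SO = Σα_j = 13.9 for every i; S^SO = 41.7.

41.7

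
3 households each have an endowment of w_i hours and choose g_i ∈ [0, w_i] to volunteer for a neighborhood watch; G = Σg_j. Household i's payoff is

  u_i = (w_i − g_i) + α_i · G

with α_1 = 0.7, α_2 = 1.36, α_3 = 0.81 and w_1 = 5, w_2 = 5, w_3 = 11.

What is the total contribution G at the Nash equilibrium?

5

∂u_i/∂g_i = α_i − 1, so household i contributes w_i if α_i > 1, else 0.
α_i > 1 for i ∈ {2}; NE contributions (0, 5, 0), G = 5.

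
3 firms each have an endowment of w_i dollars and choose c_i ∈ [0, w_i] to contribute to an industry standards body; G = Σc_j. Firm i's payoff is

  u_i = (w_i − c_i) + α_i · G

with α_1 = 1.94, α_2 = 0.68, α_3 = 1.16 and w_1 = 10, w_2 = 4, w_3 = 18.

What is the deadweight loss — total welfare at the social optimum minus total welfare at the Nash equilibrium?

11.12

∂u_i/∂c_i = α_i − 1, so firm i contributes w_i if α_i > 1, else 0.
α_i > 1 for i ∈ {1, 3}; NE contributions (10, 0, 18), G = 28.
W^NE = Σw_i − G^NE + (Σα_i)·G^NE = 32 + 2.78·28 = 109.84.
Planner: ∂(Σu_j)/∂c_i = Σα_j − 1 = 2.78 > 0, so everyone contributes w_i; G^SO = 32, W^SO = 32 + 2.78·32 = 120.96.
Deadweight loss = 11.12.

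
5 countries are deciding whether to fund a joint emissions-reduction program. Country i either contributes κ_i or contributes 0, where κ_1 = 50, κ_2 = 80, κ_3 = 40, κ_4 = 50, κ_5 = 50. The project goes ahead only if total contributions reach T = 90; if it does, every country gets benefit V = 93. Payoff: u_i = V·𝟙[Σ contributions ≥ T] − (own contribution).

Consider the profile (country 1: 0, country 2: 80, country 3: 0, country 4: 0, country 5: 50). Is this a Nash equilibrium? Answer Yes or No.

Total = 130 ≥ 90: provided.
Country 1 (pledges 0, payoff 93): pledging 50 → total 180, payoff 43. No gain.
Country 2 (pledges 80, payoff 13): dropping to 0 → total 50, payoff 0. No gain.
Country 3 (pledges 0, payoff 93): pledging 40 → total 170, payoff 53. No gain.
Country 4 (pledges 0, payoff 93): pledging 50 → total 180, payoff 43. No gain.
Country 5 (pledges 50, payoff 43): dropping to 0 → total 80, payoff 0. No gain.

Yes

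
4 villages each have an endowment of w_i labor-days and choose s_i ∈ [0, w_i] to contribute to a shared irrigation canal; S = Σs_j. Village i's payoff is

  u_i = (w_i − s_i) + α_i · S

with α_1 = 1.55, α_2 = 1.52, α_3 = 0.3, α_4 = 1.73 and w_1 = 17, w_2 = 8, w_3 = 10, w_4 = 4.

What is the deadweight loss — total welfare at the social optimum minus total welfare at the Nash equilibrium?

∂u_i/∂s_i = α_i − 1, so village i contributes w_i if α_i > 1, else 0.
α_i > 1 for i ∈ {1, 2, 4}; NE contributions (17, 8, 0, 4), S = 29.
W^NE = Σw_i − S^NE + (Σα_i)·S^NE = 39 + 4.1·29 = 157.9.
Planner: ∂(Σu_j)/∂s_i = Σα_j − 1 = 4.1 > 0, so everyone contributes w_i; S^SO = 39, W^SO = 39 + 4.1·39 = 198.9.
Deadweight loss = 41.

41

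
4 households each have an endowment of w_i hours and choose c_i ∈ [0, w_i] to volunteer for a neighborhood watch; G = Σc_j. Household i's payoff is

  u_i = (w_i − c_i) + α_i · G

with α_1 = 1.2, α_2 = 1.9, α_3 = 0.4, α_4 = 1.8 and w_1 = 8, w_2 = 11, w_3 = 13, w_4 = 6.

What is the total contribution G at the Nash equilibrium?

25

∂u_i/∂c_i = α_i − 1, so household i contributes w_i if α_i > 1, else 0.
α_i > 1 for i ∈ {1, 2, 4}; NE contributions (8, 11, 0, 6), G = 25.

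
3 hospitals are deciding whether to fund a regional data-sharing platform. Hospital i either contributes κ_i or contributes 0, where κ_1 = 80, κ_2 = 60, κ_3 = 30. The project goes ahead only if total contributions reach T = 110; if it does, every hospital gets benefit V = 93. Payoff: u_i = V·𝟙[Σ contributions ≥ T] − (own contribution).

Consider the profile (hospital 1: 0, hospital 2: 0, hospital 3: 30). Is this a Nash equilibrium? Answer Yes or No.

Total = 30 < 110: not provided.
Hospital 1 (pledges 0, payoff 0): pledging 80 → total 110, payoff 13. Profitable deviation.

No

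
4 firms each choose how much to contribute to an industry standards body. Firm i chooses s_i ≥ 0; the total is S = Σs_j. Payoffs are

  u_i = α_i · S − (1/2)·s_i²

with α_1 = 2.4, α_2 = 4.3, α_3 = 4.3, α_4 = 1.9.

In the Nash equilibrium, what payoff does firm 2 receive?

46.225

Firm i's FOC: ∂u_i/∂s_i = α_i − s_i = 0, so s_i* = α_i.
NE contributions = (2.4, 4.3, 4.3, 1.9); S = 12.9.
u_2 = α_2·S − ½·(s_2)² = 4.3·12.9 − ½·4.3² = 46.225.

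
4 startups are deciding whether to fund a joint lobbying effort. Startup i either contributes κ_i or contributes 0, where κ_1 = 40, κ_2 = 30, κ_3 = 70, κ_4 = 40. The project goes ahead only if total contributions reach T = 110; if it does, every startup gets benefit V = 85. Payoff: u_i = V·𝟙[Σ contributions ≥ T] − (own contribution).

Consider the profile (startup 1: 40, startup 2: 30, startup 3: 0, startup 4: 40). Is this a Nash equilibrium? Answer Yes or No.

Yes

Total = 110 ≥ 110: provided.
Startup 1 (pledges 40, payoff 45): dropping to 0 → total 70, payoff 0. No gain.
Startup 2 (pledges 30, payoff 55): dropping to 0 → total 80, payoff 0. No gain.
Startup 3 (pledges 0, payoff 85): pledging 70 → total 180, payoff 15. No gain.
Startup 4 (pledges 40, payoff 45): dropping to 0 → total 70, payoff 0. No gain.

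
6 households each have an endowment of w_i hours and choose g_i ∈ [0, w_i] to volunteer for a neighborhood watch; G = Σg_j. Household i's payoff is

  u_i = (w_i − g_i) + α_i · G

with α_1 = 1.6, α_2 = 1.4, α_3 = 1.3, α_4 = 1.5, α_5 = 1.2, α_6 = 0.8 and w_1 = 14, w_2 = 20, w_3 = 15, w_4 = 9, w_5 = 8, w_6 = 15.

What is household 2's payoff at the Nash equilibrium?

∂u_i/∂g_i = α_i − 1, so household i contributes w_i if α_i > 1, else 0.
α_i > 1 for i ∈ {1, 2, 3, 4, 5}; NE contributions (14, 20, 15, 9, 8, 0), G = 66.
u_2 = (20 − 20) + 1.4·66 = 92.4.

92.4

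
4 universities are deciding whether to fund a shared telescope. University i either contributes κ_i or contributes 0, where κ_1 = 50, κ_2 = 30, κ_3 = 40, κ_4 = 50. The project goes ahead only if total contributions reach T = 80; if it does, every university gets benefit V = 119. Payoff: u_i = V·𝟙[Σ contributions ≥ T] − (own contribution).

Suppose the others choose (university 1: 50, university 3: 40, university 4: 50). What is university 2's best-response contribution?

0

Others' total = 140 ≥ 80; contributing adds cost 30 for no extra benefit.
Best response: 0.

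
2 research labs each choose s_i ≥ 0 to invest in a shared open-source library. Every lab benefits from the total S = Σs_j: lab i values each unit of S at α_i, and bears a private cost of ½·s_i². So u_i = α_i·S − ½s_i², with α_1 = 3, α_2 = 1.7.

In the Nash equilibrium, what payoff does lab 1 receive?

Lab i's FOC: ∂u_i/∂s_i = α_i − s_i = 0, so s_i* = α_i.
NE contributions = (3, 1.7); S = 4.7.
u_1 = α_1·S − ½·(s_1)² = 3·4.7 − ½·3² = 9.6.

9.6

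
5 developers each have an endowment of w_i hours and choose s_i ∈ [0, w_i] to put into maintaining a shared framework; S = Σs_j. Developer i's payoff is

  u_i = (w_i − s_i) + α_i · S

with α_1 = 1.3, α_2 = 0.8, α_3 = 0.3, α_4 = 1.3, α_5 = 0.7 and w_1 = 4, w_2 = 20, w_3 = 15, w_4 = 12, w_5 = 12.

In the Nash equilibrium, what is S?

16

∂u_i/∂s_i = α_i − 1, so developer i contributes w_i if α_i > 1, else 0.
α_i > 1 for i ∈ {1, 4}; NE contributions (4, 0, 0, 12, 0), S = 16.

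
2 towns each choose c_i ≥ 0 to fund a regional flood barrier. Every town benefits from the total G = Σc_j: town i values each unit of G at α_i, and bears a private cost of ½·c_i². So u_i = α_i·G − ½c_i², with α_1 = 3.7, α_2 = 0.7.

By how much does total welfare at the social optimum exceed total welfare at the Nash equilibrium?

Town i's FOC: ∂u_i/∂c_i = α_i − c_i = 0, so c_i* = α_i.
NE contributions = (3.7, 0.7); G = 4.4.
W^NE = (Σα)·G − ½Σα_i² = 4.4² − ½·14.18 = 12.27.
Planner sets c_i = Σα_j = 4.4 for every i, so G^SO = 2·4.4 = 8.8.
W^SO = (Σα)·G^SO − ½·2·(Σα)² = (2/2)·4.4² = 19.36.
Deadweight loss = W^SO − W^NE = 7.09.

7.09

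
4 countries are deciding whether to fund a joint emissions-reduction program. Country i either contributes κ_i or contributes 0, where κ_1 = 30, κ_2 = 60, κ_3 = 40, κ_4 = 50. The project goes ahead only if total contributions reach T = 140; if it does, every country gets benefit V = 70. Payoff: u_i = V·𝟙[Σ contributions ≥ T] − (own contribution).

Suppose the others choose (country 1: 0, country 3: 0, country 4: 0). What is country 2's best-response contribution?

Others' total = 0. Even contributing 60 gives 60 < 140: no benefit either way.
Best response: 0.

0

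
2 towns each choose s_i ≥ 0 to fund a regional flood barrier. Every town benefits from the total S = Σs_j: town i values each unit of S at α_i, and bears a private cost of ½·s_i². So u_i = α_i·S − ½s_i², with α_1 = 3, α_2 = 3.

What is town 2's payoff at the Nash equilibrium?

13.5

Town i's FOC: ∂u_i/∂s_i = α_i − s_i = 0, so s_i* = α_i.
NE contributions = (3, 3); S = 6.
u_2 = α_2·S − ½·(s_2)² = 3·6 − ½·3² = 13.5.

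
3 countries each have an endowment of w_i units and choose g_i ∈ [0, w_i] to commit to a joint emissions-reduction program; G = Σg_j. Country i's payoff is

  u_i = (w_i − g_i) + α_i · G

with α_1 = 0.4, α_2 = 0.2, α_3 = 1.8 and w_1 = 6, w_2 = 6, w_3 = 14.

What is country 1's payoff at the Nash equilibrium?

∂u_i/∂g_i = α_i − 1, so country i contributes w_i if α_i > 1, else 0.
α_i > 1 for i ∈ {3}; NE contributions (0, 0, 14), G = 14.
u_1 = (6 − 0) + 0.4·14 = 11.6.

11.6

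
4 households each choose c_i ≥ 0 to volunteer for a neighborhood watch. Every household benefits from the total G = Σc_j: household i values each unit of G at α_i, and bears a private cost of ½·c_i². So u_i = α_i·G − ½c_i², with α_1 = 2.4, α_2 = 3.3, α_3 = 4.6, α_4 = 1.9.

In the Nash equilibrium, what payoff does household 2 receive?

Household i's FOC: ∂u_i/∂c_i = α_i − c_i = 0, so c_i* = α_i.
NE contributions = (2.4, 3.3, 4.6, 1.9); G = 12.2.
u_2 = α_2·G − ½·(c_2)² = 3.3·12.2 − ½·3.3² = 34.815.

34.815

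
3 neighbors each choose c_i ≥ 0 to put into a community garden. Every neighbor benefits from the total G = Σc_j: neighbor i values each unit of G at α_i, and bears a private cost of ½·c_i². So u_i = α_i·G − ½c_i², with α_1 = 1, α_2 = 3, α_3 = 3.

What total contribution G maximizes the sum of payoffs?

21

Planner FOC: ∂(Σu_j)/∂c_i = (Σα_j) − c_i = 0, so c_i^SO = Σα_j = 7 for every i; G^SO = 21.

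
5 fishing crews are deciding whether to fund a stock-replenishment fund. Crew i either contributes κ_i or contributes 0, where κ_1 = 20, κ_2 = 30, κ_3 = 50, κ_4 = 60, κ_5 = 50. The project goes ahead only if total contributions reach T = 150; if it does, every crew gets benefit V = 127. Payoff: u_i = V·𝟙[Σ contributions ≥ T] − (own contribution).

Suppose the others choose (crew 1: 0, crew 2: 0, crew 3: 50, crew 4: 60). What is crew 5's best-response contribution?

50

Others' total = 110. Contributing 50 brings total to 160 ≥ 150: gain V − κ_5 = 77.
Best response: 50.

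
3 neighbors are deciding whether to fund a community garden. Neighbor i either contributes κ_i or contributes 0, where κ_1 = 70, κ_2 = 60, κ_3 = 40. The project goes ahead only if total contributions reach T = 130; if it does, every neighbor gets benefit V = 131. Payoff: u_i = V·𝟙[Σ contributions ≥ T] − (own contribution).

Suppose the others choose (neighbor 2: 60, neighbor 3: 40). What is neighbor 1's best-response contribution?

70

Others' total = 100. Contributing 70 brings total to 170 ≥ 130: gain V − κ_1 = 61.
Best response: 70.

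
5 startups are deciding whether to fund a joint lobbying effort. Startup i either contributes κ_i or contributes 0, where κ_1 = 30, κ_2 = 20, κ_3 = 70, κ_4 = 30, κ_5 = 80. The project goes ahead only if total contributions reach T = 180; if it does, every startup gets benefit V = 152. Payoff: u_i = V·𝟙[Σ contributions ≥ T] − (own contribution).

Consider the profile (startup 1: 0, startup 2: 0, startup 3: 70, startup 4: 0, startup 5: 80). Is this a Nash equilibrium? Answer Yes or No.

Total = 150 < 180: not provided.
Startup 1 (pledges 0, payoff 0): pledging 30 → total 180, payoff 122. Profitable deviation.

No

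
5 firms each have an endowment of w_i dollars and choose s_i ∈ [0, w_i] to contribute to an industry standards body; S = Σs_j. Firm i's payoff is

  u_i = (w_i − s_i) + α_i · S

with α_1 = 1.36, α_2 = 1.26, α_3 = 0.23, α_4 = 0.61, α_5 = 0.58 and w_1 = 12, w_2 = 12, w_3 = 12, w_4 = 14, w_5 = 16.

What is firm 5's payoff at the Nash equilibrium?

∂u_i/∂s_i = α_i − 1, so firm i contributes w_i if α_i > 1, else 0.
α_i > 1 for i ∈ {1, 2}; NE contributions (12, 12, 0, 0, 0), S = 24.
u_5 = (16 − 0) + 0.58·24 = 29.92.

29.92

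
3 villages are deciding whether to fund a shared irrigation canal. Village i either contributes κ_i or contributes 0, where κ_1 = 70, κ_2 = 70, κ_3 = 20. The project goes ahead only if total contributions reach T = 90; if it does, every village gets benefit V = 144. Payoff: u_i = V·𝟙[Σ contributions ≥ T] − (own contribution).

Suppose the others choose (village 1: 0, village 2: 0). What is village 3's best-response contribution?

0

Others' total = 0. Even contributing 20 gives 20 < 90: no benefit either way.
Best response: 0.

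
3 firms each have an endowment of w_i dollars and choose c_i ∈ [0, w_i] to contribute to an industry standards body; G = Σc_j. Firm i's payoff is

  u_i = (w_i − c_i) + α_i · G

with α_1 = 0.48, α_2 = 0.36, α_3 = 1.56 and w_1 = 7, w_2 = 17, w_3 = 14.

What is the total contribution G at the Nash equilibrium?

∂u_i/∂c_i = α_i − 1, so firm i contributes w_i if α_i > 1, else 0.
α_i > 1 for i ∈ {3}; NE contributions (0, 0, 14), G = 14.

14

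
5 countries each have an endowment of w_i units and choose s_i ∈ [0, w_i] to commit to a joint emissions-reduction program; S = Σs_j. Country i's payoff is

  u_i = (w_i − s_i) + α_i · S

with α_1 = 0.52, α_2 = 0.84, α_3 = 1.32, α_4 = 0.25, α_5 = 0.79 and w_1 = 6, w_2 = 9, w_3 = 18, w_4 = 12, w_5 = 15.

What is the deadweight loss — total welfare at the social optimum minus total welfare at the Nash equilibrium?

114.24

∂u_i/∂s_i = α_i − 1, so country i contributes w_i if α_i > 1, else 0.
α_i > 1 for i ∈ {3}; NE contributions (0, 0, 18, 0, 0), S = 18.
W^NE = Σw_i − S^NE + (Σα_i)·S^NE = 60 + 2.72·18 = 108.96.
Planner: ∂(Σu_j)/∂s_i = Σα_j − 1 = 2.72 > 0, so everyone contributes w_i; S^SO = 60, W^SO = 60 + 2.72·60 = 223.2.
Deadweight loss = 114.24.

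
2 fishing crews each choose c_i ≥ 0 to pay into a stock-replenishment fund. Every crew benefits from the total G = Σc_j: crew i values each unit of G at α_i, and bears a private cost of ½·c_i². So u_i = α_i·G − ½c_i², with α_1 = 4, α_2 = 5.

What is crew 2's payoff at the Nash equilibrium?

32.5

Crew i's FOC: ∂u_i/∂c_i = α_i − c_i = 0, so c_i* = α_i.
NE contributions = (4, 5); G = 9.
u_2 = α_2·G − ½·(c_2)² = 5·9 − ½·5² = 32.5.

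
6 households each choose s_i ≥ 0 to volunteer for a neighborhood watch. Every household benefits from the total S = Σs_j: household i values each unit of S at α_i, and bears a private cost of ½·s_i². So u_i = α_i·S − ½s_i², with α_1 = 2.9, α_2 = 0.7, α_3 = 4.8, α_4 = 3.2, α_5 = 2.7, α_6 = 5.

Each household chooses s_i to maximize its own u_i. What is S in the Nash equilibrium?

Household i's FOC: ∂u_i/∂s_i = α_i − s_i = 0, so s_i* = α_i.
NE contributions = (2.9, 0.7, 4.8, 3.2, 2.7, 5); S = 19.3.

19.3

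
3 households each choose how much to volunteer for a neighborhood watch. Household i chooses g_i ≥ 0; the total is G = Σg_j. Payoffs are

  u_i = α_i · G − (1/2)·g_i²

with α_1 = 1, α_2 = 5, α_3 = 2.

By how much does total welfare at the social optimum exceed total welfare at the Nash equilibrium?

47

Household i's FOC: ∂u_i/∂g_i = α_i − g_i = 0, so g_i* = α_i.
NE contributions = (1, 5, 2); G = 8.
W^NE = (Σα)·G − ½Σα_i² = 8² − ½·30 = 49.
Planner sets g_i = Σα_j = 8 for every i, so G^SO = 3·8 = 24.
W^SO = (Σα)·G^SO − ½·3·(Σα)² = (3/2)·8² = 96.
Deadweight loss = W^SO − W^NE = 47.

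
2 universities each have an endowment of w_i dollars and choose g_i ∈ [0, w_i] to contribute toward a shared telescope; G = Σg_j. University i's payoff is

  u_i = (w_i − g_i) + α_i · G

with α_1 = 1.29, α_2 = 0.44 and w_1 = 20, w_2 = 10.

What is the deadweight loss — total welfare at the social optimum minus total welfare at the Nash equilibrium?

∂u_i/∂g_i = α_i − 1, so university i contributes w_i if α_i > 1, else 0.
α_i > 1 for i ∈ {1}; NE contributions (20, 0), G = 20.
W^NE = Σw_i − G^NE + (Σα_i)·G^NE = 30 + 0.73·20 = 44.6.
Planner: ∂(Σu_j)/∂g_i = Σα_j − 1 = 0.73 > 0, so everyone contributes w_i; G^SO = 30, W^SO = 30 + 0.73·30 = 51.9.
Deadweight loss = 7.3.

7.3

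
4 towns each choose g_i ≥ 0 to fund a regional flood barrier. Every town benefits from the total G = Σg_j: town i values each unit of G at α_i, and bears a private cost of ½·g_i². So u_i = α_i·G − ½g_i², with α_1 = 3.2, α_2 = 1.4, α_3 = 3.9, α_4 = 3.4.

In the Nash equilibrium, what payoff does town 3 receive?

Town i's FOC: ∂u_i/∂g_i = α_i − g_i = 0, so g_i* = α_i.
NE contributions = (3.2, 1.4, 3.9, 3.4); G = 11.9.
u_3 = α_3·G − ½·(g_3)² = 3.9·11.9 − ½·3.9² = 38.805.

38.805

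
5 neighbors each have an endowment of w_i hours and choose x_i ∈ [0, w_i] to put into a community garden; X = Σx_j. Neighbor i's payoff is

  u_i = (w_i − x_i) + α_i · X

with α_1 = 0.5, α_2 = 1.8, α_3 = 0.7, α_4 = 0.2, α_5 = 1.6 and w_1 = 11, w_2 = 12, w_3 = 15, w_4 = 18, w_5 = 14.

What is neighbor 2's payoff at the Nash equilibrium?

∂u_i/∂x_i = α_i − 1, so neighbor i contributes w_i if α_i > 1, else 0.
α_i > 1 for i ∈ {2, 5}; NE contributions (0, 12, 0, 0, 14), X = 26.
u_2 = (12 − 12) + 1.8·26 = 46.8.

46.8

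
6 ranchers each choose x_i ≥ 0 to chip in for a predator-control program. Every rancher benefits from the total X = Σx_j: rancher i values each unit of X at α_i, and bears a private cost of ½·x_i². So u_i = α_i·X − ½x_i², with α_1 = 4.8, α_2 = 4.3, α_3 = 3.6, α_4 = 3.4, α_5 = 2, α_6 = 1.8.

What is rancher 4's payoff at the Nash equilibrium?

61.88

Rancher i's FOC: ∂u_i/∂x_i = α_i − x_i = 0, so x_i* = α_i.
NE contributions = (4.8, 4.3, 3.6, 3.4, 2, 1.8); X = 19.9.
u_4 = α_4·X − ½·(x_4)² = 3.4·19.9 − ½·3.4² = 61.88.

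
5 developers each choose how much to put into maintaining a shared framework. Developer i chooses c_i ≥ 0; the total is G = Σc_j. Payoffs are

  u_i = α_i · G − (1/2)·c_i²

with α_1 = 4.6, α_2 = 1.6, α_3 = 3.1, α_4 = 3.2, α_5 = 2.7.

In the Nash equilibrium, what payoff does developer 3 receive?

42.315

Developer i's FOC: ∂u_i/∂c_i = α_i − c_i = 0, so c_i* = α_i.
NE contributions = (4.6, 1.6, 3.1, 3.2, 2.7); G = 15.2.
u_3 = α_3·G − ½·(c_3)² = 3.1·15.2 − ½·3.1² = 42.315.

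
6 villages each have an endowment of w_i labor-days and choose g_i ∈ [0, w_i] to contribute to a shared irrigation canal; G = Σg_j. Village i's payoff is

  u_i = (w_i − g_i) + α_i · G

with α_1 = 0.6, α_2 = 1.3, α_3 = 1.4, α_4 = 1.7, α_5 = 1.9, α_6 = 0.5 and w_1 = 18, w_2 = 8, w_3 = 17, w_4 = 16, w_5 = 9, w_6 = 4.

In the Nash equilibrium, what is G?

50

∂u_i/∂g_i = α_i − 1, so village i contributes w_i if α_i > 1, else 0.
α_i > 1 for i ∈ {2, 3, 4, 5}; NE contributions (0, 8, 17, 16, 9, 0), G = 50.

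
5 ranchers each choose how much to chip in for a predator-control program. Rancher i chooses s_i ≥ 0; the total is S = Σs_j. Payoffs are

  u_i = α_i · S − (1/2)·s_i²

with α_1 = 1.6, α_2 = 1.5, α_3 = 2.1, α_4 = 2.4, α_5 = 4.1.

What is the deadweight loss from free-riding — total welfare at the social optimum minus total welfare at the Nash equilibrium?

221.23

Rancher i's FOC: ∂u_i/∂s_i = α_i − s_i = 0, so s_i* = α_i.
NE contributions = (1.6, 1.5, 2.1, 2.4, 4.1); S = 11.7.
W^NE = (Σα)·S − ½Σα_i² = 11.7² − ½·31.79 = 120.995.
Planner sets s_i = Σα_j = 11.7 for every i, so S^SO = 5·11.7 = 58.5.
W^SO = (Σα)·S^SO − ½·5·(Σα)² = (5/2)·11.7² = 342.225.
Deadweight loss = W^SO − W^NE = 221.23.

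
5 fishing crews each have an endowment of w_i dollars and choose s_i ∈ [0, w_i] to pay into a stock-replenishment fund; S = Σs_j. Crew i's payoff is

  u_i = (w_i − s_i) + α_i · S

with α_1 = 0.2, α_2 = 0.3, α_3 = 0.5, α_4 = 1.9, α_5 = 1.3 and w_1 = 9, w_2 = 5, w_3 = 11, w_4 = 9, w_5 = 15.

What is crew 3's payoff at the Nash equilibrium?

23

∂u_i/∂s_i = α_i − 1, so crew i contributes w_i if α_i > 1, else 0.
α_i > 1 for i ∈ {4, 5}; NE contributions (0, 0, 0, 9, 15), S = 24.
u_3 = (11 − 0) + 0.5·24 = 23.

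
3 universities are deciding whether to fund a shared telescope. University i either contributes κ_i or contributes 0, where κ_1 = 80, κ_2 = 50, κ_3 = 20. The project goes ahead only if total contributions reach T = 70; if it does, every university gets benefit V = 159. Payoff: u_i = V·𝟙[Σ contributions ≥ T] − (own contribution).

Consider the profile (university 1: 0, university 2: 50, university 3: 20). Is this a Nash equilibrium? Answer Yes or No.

Yes

Total = 70 ≥ 70: provided.
University 1 (pledges 0, payoff 159): pledging 80 → total 150, payoff 79. No gain.
University 2 (pledges 50, payoff 109): dropping to 0 → total 20, payoff 0. No gain.
University 3 (pledges 20, payoff 139): dropping to 0 → total 50, payoff 0. No gain.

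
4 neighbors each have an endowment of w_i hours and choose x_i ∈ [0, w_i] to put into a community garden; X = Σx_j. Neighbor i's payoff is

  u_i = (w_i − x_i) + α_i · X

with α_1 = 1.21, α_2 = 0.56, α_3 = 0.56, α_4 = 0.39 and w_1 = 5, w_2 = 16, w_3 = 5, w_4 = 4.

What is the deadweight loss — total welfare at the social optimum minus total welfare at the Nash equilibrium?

43

∂u_i/∂x_i = α_i − 1, so neighbor i contributes w_i if α_i > 1, else 0.
α_i > 1 for i ∈ {1}; NE contributions (5, 0, 0, 0), X = 5.
W^NE = Σw_i − X^NE + (Σα_i)·X^NE = 30 + 1.72·5 = 38.6.
Planner: ∂(Σu_j)/∂x_i = Σα_j − 1 = 1.72 > 0, so everyone contributes w_i; X^SO = 30, W^SO = 30 + 1.72·30 = 81.6.
Deadweight loss = 43.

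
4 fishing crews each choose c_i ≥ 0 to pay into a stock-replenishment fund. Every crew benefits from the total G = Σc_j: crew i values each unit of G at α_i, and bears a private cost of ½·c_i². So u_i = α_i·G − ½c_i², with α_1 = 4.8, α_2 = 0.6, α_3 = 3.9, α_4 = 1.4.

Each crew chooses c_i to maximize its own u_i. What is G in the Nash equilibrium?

10.7

Crew i's FOC: ∂u_i/∂c_i = α_i − c_i = 0, so c_i* = α_i.
NE contributions = (4.8, 0.6, 3.9, 1.4); G = 10.7.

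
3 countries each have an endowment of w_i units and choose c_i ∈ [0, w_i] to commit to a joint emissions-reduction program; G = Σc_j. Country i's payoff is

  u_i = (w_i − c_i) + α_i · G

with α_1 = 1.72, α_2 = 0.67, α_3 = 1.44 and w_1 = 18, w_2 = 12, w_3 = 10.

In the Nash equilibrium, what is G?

28

∂u_i/∂c_i = α_i − 1, so country i contributes w_i if α_i > 1, else 0.
α_i > 1 for i ∈ {1, 3}; NE contributions (18, 0, 10), G = 28.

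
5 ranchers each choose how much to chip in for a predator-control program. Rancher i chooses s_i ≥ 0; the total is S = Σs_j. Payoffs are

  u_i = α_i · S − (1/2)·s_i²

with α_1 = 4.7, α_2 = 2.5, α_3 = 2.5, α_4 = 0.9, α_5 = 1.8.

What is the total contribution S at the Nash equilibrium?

12.4

Rancher i's FOC: ∂u_i/∂s_i = α_i − s_i = 0, so s_i* = α_i.
NE contributions = (4.7, 2.5, 2.5, 0.9, 1.8); S = 12.4.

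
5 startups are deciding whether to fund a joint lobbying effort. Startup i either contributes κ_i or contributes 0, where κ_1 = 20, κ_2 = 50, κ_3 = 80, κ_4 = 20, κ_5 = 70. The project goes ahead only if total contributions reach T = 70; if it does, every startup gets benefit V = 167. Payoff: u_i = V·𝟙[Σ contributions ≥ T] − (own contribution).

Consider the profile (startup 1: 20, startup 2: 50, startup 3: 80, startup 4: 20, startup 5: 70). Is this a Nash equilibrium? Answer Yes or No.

Total = 240 ≥ 70: provided.
Startup 1 (pledges 20, payoff 147): dropping to 0 → total 220, payoff 167. Profitable deviation.

No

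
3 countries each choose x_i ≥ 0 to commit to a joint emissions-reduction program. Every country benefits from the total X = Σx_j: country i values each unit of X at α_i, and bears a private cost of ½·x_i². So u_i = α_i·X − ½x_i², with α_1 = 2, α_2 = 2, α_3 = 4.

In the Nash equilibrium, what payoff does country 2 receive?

14

Country i's FOC: ∂u_i/∂x_i = α_i − x_i = 0, so x_i* = α_i.
NE contributions = (2, 2, 4); X = 8.
u_2 = α_2·X − ½·(x_2)² = 2·8 − ½·2² = 14.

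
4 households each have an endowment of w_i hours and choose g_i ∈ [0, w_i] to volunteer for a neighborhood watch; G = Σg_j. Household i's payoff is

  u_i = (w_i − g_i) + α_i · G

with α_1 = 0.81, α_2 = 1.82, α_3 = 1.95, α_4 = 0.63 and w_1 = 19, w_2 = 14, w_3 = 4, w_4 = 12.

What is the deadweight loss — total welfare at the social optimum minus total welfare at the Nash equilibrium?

∂u_i/∂g_i = α_i − 1, so household i contributes w_i if α_i > 1, else 0.
α_i > 1 for i ∈ {2, 3}; NE contributions (0, 14, 4, 0), G = 18.
W^NE = Σw_i − G^NE + (Σα_i)·G^NE = 49 + 4.21·18 = 124.78.
Planner: ∂(Σu_j)/∂g_i = Σα_j − 1 = 4.21 > 0, so everyone contributes w_i; G^SO = 49, W^SO = 49 + 4.21·49 = 255.29.
Deadweight loss = 130.51.

130.51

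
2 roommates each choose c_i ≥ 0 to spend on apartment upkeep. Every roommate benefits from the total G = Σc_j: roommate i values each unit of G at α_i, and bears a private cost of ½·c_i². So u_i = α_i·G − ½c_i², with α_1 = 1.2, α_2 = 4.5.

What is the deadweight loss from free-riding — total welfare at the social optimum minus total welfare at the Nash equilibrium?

10.845

Roommate i's FOC: ∂u_i/∂c_i = α_i − c_i = 0, so c_i* = α_i.
NE contributions = (1.2, 4.5); G = 5.7.
W^NE = (Σα)·G − ½Σα_i² = 5.7² − ½·21.69 = 21.645.
Planner sets c_i = Σα_j = 5.7 for every i, so G^SO = 2·5.7 = 11.4.
W^SO = (Σα)·G^SO − ½·2·(Σα)² = (2/2)·5.7² = 32.49.
Deadweight loss = W^SO − W^NE = 10.845.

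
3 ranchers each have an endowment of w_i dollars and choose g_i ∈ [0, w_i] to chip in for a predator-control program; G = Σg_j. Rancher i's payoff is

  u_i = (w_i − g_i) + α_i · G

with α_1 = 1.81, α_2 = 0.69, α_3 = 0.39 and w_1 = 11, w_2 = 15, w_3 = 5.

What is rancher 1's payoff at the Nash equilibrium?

∂u_i/∂g_i = α_i − 1, so rancher i contributes w_i if α_i > 1, else 0.
α_i > 1 for i ∈ {1}; NE contributions (11, 0, 0), G = 11.
u_1 = (11 − 11) + 1.81·11 = 19.91.

19.91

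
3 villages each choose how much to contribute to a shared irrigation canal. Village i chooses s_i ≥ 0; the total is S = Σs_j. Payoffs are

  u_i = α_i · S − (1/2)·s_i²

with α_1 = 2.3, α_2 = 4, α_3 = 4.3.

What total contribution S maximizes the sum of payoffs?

Planner FOC: ∂(Σu_j)/∂s_i = (Σα_j) − s_i = 0, so s_i^SO = Σα_j = 10.6 for every i; S^SO = 31.8.

31.8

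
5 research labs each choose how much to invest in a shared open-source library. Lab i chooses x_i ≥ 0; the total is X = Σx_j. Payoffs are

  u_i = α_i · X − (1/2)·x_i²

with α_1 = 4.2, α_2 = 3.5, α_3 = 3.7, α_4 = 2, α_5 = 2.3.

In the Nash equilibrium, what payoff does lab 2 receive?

48.825

Lab i's FOC: ∂u_i/∂x_i = α_i − x_i = 0, so x_i* = α_i.
NE contributions = (4.2, 3.5, 3.7, 2, 2.3); X = 15.7.
u_2 = α_2·X − ½·(x_2)² = 3.5·15.7 − ½·3.5² = 48.825.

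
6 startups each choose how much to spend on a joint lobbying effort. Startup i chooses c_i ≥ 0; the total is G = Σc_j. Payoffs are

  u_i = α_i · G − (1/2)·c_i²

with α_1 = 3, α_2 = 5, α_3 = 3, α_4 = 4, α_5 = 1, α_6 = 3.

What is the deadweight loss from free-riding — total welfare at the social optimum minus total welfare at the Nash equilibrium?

756.5

Startup i's FOC: ∂u_i/∂c_i = α_i − c_i = 0, so c_i* = α_i.
NE contributions = (3, 5, 3, 4, 1, 3); G = 19.
W^NE = (Σα)·G − ½Σα_i² = 19² − ½·69 = 326.5.
Planner sets c_i = Σα_j = 19 for every i, so G^SO = 6·19 = 114.
W^SO = (Σα)·G^SO − ½·6·(Σα)² = (6/2)·19² = 1083.
Deadweight loss = W^SO − W^NE = 756.5.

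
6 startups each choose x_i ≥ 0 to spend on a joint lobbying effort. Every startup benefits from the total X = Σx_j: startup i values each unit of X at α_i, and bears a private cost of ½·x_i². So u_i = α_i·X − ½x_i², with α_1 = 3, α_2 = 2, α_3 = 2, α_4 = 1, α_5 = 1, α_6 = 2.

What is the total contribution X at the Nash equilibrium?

11

Startup i's FOC: ∂u_i/∂x_i = α_i − x_i = 0, so x_i* = α_i.
NE contributions = (3, 2, 2, 1, 1, 2); X = 11.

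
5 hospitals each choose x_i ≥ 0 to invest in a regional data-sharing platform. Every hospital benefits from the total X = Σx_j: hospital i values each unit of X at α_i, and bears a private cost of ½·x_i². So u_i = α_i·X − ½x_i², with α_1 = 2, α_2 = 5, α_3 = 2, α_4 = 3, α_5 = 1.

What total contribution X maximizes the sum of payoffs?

65

Planner FOC: ∂(Σu_j)/∂x_i = (Σα_j) − x_i = 0, so x_i^SO = Σα_j = 13 for every i; X^SO = 65.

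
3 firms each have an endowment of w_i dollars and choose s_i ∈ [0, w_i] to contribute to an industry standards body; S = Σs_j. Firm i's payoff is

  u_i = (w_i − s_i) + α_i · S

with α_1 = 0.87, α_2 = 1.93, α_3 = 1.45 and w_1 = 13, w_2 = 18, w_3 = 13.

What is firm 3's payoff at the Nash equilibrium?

∂u_i/∂s_i = α_i − 1, so firm i contributes w_i if α_i > 1, else 0.
α_i > 1 for i ∈ {2, 3}; NE contributions (0, 18, 13), S = 31.
u_3 = (13 − 13) + 1.45·31 = 44.95.

44.95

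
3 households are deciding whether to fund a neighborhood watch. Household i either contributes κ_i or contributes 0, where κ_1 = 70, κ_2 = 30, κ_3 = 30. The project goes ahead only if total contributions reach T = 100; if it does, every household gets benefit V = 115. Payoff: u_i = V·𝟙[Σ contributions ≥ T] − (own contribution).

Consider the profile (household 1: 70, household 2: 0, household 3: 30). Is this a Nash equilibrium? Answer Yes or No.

Total = 100 ≥ 100: provided.
Household 1 (pledges 70, payoff 45): dropping to 0 → total 30, payoff 0. No gain.
Household 2 (pledges 0, payoff 115): pledging 30 → total 130, payoff 85. No gain.
Household 3 (pledges 30, payoff 85): dropping to 0 → total 70, payoff 0. No gain.

Yes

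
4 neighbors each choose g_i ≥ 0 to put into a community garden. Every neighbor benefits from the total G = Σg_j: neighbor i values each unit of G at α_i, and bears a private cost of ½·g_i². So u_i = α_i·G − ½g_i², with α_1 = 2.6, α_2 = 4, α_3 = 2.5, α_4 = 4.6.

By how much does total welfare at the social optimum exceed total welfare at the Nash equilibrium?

212.775

Neighbor i's FOC: ∂u_i/∂g_i = α_i − g_i = 0, so g_i* = α_i.
NE contributions = (2.6, 4, 2.5, 4.6); G = 13.7.
W^NE = (Σα)·G − ½Σα_i² = 13.7² − ½·50.17 = 162.605.
Planner sets g_i = Σα_j = 13.7 for every i, so G^SO = 4·13.7 = 54.8.
W^SO = (Σα)·G^SO − ½·4·(Σα)² = (4/2)·13.7² = 375.38.
Deadweight loss = W^SO − W^NE = 212.775.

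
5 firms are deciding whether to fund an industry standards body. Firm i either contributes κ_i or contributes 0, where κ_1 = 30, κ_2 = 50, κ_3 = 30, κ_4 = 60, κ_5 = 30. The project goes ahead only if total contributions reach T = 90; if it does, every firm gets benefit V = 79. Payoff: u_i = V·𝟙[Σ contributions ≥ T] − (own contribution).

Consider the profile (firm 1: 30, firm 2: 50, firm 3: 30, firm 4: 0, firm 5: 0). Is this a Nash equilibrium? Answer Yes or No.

Total = 110 ≥ 90: provided.
Firm 1 (pledges 30, payoff 49): dropping to 0 → total 80, payoff 0. No gain.
Firm 2 (pledges 50, payoff 29): dropping to 0 → total 60, payoff 0. No gain.
Firm 3 (pledges 30, payoff 49): dropping to 0 → total 80, payoff 0. No gain.
Firm 4 (pledges 0, payoff 79): pledging 60 → total 170, payoff 19. No gain.
Firm 5 (pledges 0, payoff 79): pledging 30 → total 140, payoff 49. No gain.

Yes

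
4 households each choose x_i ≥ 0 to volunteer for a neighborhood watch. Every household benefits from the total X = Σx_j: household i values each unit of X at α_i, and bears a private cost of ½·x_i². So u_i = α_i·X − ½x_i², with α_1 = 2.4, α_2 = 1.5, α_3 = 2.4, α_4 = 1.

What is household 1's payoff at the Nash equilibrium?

14.64

Household i's FOC: ∂u_i/∂x_i = α_i − x_i = 0, so x_i* = α_i.
NE contributions = (2.4, 1.5, 2.4, 1); X = 7.3.
u_1 = α_1·X − ½·(x_1)² = 2.4·7.3 − ½·2.4² = 14.64.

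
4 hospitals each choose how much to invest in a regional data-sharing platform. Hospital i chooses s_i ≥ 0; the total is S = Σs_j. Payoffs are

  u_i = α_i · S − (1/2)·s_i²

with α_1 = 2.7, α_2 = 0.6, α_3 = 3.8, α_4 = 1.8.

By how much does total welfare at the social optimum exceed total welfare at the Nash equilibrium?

Hospital i's FOC: ∂u_i/∂s_i = α_i − s_i = 0, so s_i* = α_i.
NE contributions = (2.7, 0.6, 3.8, 1.8); S = 8.9.
W^NE = (Σα)·S − ½Σα_i² = 8.9² − ½·25.33 = 66.545.
Planner sets s_i = Σα_j = 8.9 for every i, so S^SO = 4·8.9 = 35.6.
W^SO = (Σα)·S^SO − ½·4·(Σα)² = (4/2)·8.9² = 158.42.
Deadweight loss = W^SO − W^NE = 91.875.

91.875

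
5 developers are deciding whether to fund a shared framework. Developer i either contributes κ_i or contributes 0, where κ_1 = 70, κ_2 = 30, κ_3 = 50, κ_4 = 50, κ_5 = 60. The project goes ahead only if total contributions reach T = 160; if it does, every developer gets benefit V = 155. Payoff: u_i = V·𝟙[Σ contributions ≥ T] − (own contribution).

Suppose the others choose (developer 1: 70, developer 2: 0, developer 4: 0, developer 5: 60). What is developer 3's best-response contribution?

Others' total = 130. Contributing 50 brings total to 180 ≥ 160: gain V − κ_3 = 105.
Best response: 50.

50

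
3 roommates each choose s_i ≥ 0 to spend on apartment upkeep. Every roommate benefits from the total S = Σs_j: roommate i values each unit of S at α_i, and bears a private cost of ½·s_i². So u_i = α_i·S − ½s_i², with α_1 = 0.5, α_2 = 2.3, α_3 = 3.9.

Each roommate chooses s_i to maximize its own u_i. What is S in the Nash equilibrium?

6.7

Roommate i's FOC: ∂u_i/∂s_i = α_i − s_i = 0, so s_i* = α_i.
NE contributions = (0.5, 2.3, 3.9); S = 6.7.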